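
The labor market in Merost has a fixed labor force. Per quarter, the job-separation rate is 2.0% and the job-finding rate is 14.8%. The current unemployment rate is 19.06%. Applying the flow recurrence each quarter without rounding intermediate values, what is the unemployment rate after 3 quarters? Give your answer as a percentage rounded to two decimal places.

Unemployment rate after three quarters ≈ 16.03%.

With a fixed labor force, u_{t+1} = u_t + s·(1−u_t) − f·u_t = u_t·(1−s−f) + s.
Here 1−s−f = 0.832 and s = 0.020.
u_1 = 0.190600 × 0.832 + 0.020 = 0.178579.
u_2 = 0.178579 × 0.832 + 0.020 = 0.168578.
u_3 = 0.168578 × 0.832 + 0.020 = 0.160257.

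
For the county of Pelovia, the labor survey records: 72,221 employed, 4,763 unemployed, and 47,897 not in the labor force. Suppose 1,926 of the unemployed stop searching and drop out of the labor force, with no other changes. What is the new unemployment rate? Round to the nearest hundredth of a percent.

New unemployment rate ≈ 3.78%.

Initially, labor force = 72,221 + 4,763 = 76,984, so u = 4,763/76,984 = 6.19%.
After the change, unemployed and labor force both fall by 1,926 → E = 72,221, U = 2,837, labor force = 75,058.
New unemployment rate = 2,837 / 75,058 = 3.78%.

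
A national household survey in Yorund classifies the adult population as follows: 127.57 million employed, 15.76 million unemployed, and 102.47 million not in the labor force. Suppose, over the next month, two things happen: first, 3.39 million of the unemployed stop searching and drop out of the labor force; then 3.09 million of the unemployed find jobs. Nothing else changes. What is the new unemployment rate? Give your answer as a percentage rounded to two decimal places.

New unemployment rate ≈ 6.63%.

Initially, labor force = 127.57 + 15.76 = 143.33 million, so u = 15.76/143.33 = 11.00%.
After the first change, unemployed and labor force both fall by 3.39 → E = 127.57, U = 12.37, labor force = 139.94 million.
After the second change, unemployed falls and employed rises by 3.09; labor force unchanged → E = 130.66, U = 9.28, labor force = 139.94 million.
New unemployment rate = 9.28 / 139.94 = 6.63%.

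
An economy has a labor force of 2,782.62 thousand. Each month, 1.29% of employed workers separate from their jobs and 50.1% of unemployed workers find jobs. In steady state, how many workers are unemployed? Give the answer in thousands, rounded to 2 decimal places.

Steady-state unemployment rate u* = s/(s+f) = 1.29/(1.29+50.1) = 0.025102.
Unemployed = u* × labor force = 0.025102 × 2,782.62 ≈ 69.85 thousand.

About 69.85 thousand are unemployed in steady state.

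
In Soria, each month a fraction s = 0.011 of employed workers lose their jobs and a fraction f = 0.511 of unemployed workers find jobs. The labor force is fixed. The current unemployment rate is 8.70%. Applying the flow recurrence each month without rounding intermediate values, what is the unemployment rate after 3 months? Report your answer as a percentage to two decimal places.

Unemployment rate after three months ≈ 2.83%.

With a fixed labor force, u_{t+1} = u_t + s·(1−u_t) − f·u_t = u_t·(1−s−f) + s.
Here 1−s−f = 0.478 and s = 0.011.
u_1 = 0.087000 × 0.478 + 0.011 = 0.052586.
u_2 = 0.052586 × 0.478 + 0.011 = 0.036136.
u_3 = 0.036136 × 0.478 + 0.011 = 0.028273.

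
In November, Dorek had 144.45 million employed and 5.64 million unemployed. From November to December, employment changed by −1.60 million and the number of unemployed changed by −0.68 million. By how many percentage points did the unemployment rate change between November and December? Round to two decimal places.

November: labor force = 144.45 + 5.64 = 150.09; u = 5.64/150.09 = 3.76%.
December: labor force = 142.85 + 4.96 = 147.81; u = 4.96/147.81 = 3.36%.
Change = 3.36% − 3.76% = −0.40 pp.

The unemployment rate changed by −0.40 percentage points.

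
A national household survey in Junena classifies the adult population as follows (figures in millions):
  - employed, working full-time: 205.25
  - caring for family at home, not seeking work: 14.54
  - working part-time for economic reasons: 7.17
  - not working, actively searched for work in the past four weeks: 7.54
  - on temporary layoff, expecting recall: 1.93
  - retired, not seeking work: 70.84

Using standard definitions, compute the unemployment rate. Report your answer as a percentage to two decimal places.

Employed = 205.25 + 7.17 = 212.42 million (anyone who worked, including part-time for economic reasons, counts as employed).
Unemployed = 7.54 + 1.93 = 9.47 million (jobless and actively searching, or on temporary layoff).
Labor force = 212.42 + 9.47 = 221.89 million.
Unemployment rate = 9.47 / 221.89 = 4.27%.

Unemployment rate ≈ 4.27%.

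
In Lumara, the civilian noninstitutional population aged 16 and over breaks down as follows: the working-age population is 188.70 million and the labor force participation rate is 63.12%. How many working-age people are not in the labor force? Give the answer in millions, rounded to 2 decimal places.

About 69.59 million are not in the labor force.

Share not in the labor force = 1 − 0.6312 = 0.3688.
Not in labor force = 0.3688 × 188.70 ≈ 69.59 million.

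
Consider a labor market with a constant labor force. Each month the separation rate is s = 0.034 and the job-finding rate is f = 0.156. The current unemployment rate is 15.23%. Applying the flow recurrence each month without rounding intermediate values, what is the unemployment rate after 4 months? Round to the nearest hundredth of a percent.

With a fixed labor force, u_{t+1} = u_t + s·(1−u_t) − f·u_t = u_t·(1−s−f) + s.
Here 1−s−f = 0.810 and s = 0.034.
u_1 = 0.152300 × 0.810 + 0.034 = 0.157363.
u_2 = 0.157363 × 0.810 + 0.034 = 0.161464.
u_3 = 0.161464 × 0.810 + 0.034 = 0.164786.
u_4 = 0.164786 × 0.810 + 0.034 = 0.167477.

Unemployment rate after four months ≈ 16.75%.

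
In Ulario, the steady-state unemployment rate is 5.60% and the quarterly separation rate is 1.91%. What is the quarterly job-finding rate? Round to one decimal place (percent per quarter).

From u* = s/(s+f): f = s·(1−u)/u.
f = 1.91 × (1 − 0.0560) / 0.0560 = 1.8030 / 0.0560 ≈ 32.2% per quarter.

Job-finding rate ≈ 32.2% per quarter.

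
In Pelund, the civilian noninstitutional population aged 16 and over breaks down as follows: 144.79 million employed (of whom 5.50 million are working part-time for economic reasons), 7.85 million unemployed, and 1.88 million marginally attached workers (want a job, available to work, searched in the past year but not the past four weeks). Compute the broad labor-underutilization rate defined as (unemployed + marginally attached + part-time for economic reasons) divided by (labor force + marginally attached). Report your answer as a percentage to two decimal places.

Broad underutilization rate ≈ 9.86%.

Labor force = 144.79 + 7.85 = 152.64 million.
Numerator = 7.85 + 1.88 + 5.50 = 15.23 million.
Denominator = 152.64 + 1.88 = 154.52 million.
Broad rate = 15.23 / 154.52 = 9.86%.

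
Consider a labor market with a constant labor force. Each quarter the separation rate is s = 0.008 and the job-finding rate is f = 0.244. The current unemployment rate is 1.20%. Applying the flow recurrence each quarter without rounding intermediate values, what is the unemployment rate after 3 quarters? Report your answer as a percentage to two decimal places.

With a fixed labor force, u_{t+1} = u_t + s·(1−u_t) − f·u_t = u_t·(1−s−f) + s.
Here 1−s−f = 0.748 and s = 0.008.
u_1 = 0.012000 × 0.748 + 0.008 = 0.016976.
u_2 = 0.016976 × 0.748 + 0.008 = 0.020698.
u_3 = 0.020698 × 0.748 + 0.008 = 0.023482.

Unemployment rate after three quarters ≈ 2.35%.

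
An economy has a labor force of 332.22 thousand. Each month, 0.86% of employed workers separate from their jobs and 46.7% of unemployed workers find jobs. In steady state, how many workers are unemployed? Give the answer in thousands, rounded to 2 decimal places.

Steady-state unemployment rate u* = s/(s+f) = 0.86/(0.86+46.7) = 0.018082.
Unemployed = u* × labor force = 0.018082 × 332.22 ≈ 6.01 thousand.

About 6.01 thousand are unemployed in steady state.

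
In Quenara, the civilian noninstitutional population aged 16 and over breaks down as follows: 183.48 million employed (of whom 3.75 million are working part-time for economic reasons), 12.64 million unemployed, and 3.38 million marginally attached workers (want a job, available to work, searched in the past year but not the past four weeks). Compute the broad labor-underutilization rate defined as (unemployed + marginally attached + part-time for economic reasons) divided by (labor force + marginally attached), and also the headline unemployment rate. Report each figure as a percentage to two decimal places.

Labor force = 183.48 + 12.64 = 196.12 million.
Numerator = 12.64 + 3.38 + 3.75 = 19.77 million.
Denominator = 196.12 + 3.38 = 199.50 million.
Broad rate = 19.77 / 199.50 = 9.91%.
Headline unemployment rate = 12.64 / 196.12 = 6.45%.

Broad underutilization rate ≈ 9.91%; headline unemployment rate ≈ 6.45%.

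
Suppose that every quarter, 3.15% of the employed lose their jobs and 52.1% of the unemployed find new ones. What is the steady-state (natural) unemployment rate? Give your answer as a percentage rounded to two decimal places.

Steady-state unemployment rate ≈ 5.70%.

At steady state the flows balance: s·E = f·U, so U/(E+U) = s/(s+f).
u* = 3.15 / (3.15 + 52.1) = 3.15 / 55.25 = 5.70%.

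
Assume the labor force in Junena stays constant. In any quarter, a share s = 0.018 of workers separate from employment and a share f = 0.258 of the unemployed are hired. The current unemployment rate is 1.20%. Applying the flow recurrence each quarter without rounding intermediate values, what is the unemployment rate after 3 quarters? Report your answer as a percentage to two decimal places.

With a fixed labor force, u_{t+1} = u_t + s·(1−u_t) − f·u_t = u_t·(1−s−f) + s.
Here 1−s−f = 0.724 and s = 0.018.
u_1 = 0.012000 × 0.724 + 0.018 = 0.026688.
u_2 = 0.026688 × 0.724 + 0.018 = 0.037322.
u_3 = 0.037322 × 0.724 + 0.018 = 0.045021.

Unemployment rate after three quarters ≈ 4.50%.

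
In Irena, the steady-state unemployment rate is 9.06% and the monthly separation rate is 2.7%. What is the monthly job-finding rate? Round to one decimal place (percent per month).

Job-finding rate ≈ 27.1% per month.

From u* = s/(s+f): f = s·(1−u)/u.
f = 2.7 × (1 − 0.0906) / 0.0906 = 2.4554 / 0.0906 ≈ 27.1% per month.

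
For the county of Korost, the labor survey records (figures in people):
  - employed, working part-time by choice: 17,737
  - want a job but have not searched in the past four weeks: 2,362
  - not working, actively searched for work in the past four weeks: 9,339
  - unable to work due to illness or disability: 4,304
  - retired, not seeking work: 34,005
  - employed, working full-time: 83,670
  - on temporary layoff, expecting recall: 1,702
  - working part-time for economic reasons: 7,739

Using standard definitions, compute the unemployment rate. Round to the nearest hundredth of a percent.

Unemployment rate ≈ 9.19%.

Employed = 17,737 + 83,670 + 7,739 = 109,146 (anyone who worked, including part-time for economic reasons, counts as employed).
Unemployed = 9,339 + 1,702 = 11,041 (jobless and actively searching, or on temporary layoff).
Labor force = 109,146 + 11,041 = 120,187.
Unemployment rate = 11,041 / 120,187 = 9.19%.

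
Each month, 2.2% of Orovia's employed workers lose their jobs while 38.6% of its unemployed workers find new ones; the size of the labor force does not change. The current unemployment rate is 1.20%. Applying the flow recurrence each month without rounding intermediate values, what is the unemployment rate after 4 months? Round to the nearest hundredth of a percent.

With a fixed labor force, u_{t+1} = u_t + s·(1−u_t) − f·u_t = u_t·(1−s−f) + s.
Here 1−s−f = 0.592 and s = 0.022.
u_1 = 0.012000 × 0.592 + 0.022 = 0.029104.
u_2 = 0.029104 × 0.592 + 0.022 = 0.039230.
u_3 = 0.039230 × 0.592 + 0.022 = 0.045224.
u_4 = 0.045224 × 0.592 + 0.022 = 0.048773.

Unemployment rate after four months ≈ 4.88%.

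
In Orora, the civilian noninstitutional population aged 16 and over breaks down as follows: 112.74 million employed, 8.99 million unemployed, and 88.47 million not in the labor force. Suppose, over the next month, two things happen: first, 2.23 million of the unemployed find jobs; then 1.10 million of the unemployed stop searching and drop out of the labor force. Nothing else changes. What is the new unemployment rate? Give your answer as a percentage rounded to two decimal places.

Initially, labor force = 112.74 + 8.99 = 121.73 million, so u = 8.99/121.73 = 7.39%.
After the first change, unemployed falls and employed rises by 2.23; labor force unchanged → E = 114.97, U = 6.76, labor force = 121.73 million.
After the second change, unemployed and labor force both fall by 1.10 → E = 114.97, U = 5.66, labor force = 120.63 million.
New unemployment rate = 5.66 / 120.63 = 4.69%.

New unemployment rate ≈ 4.69%.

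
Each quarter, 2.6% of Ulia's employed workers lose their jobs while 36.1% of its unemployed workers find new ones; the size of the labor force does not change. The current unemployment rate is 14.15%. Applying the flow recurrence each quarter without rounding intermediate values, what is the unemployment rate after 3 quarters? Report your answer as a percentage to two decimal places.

Unemployment rate after three quarters ≈ 8.43%.

With a fixed labor force, u_{t+1} = u_t + s·(1−u_t) − f·u_t = u_t·(1−s−f) + s.
Here 1−s−f = 0.613 and s = 0.026.
u_1 = 0.141500 × 0.613 + 0.026 = 0.112739.
u_2 = 0.112739 × 0.613 + 0.026 = 0.095109.
u_3 = 0.095109 × 0.613 + 0.026 = 0.084302.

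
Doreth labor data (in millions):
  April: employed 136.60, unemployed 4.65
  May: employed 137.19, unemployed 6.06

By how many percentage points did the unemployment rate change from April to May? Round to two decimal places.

The unemployment rate changed by +0.94 percentage points.

April: labor force = 136.60 + 4.65 = 141.25; u = 4.65/141.25 = 3.29%.
May: labor force = 137.19 + 6.06 = 143.25; u = 6.06/143.25 = 4.23%.
Change = 4.23% − 3.29% = +0.94 pp.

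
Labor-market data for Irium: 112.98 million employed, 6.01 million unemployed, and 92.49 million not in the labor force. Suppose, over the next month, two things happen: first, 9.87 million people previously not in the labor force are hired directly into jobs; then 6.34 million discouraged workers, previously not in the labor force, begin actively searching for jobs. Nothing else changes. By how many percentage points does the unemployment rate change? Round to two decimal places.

The unemployment rate changes by +4.08 percentage points.

Initially, labor force = 112.98 + 6.01 = 118.99 million, so u = 6.01/118.99 = 5.05%.
After the first change, employed and labor force both rise by 9.87; unemployed unchanged → E = 122.85, U = 6.01, labor force = 128.86 million.
After the second change, unemployed and labor force both rise by 6.34 → E = 122.85, U = 12.35, labor force = 135.20 million.
New unemployment rate = 12.35 / 135.20 = 9.13%.
Change = 9.13% − 5.05% = +4.08 percentage points.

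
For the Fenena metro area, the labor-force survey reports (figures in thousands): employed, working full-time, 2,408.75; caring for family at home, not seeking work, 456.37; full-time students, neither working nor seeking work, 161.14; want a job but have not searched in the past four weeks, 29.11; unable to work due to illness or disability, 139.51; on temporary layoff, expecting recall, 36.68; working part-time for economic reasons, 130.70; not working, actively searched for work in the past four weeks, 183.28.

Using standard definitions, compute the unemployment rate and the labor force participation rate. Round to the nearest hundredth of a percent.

Employed = 2,408.75 + 130.70 = 2,539.45 thousand (anyone who worked, including part-time for economic reasons, counts as employed).
Unemployed = 36.68 + 183.28 = 219.96 thousand (jobless and actively searching, or on temporary layoff).
Labor force = 2,539.45 + 219.96 = 2,759.41 thousand.
Not in labor force = 456.37 + 161.14 + 29.11 + 139.51 = 786.13 thousand (those not working and not actively searching are outside the labor force — including those who want a job but have given up searching).
Civilian working-age population = 2,759.41 + 786.13 = 3,545.54 thousand.
Unemployment rate = 219.96 / 2,759.41 = 7.97%.
Labor force participation rate = 2,759.41 / 3,545.54 = 77.83%.

Unemployment rate ≈ 7.97%; labor force participation rate ≈ 77.83%.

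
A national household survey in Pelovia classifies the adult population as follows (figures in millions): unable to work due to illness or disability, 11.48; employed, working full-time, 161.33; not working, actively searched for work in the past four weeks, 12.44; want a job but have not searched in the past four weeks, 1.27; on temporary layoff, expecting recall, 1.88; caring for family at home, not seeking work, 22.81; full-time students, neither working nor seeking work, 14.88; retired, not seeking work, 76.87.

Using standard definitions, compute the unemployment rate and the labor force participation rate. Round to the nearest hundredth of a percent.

Employed = 161.33 million.
Unemployed = 12.44 + 1.88 = 14.32 million (jobless and actively searching, or on temporary layoff).
Labor force = 161.33 + 14.32 = 175.65 million.
Not in labor force = 11.48 + 1.27 + 22.81 + 14.88 + 76.87 = 127.31 million (those not working and not actively searching are outside the labor force — including those who want a job but have given up searching).
Civilian working-age population = 175.65 + 127.31 = 302.96 million.
Unemployment rate = 14.32 / 175.65 = 8.15%.
Labor force participation rate = 175.65 / 302.96 = 57.98%.

Unemployment rate ≈ 8.15%; labor force participation rate ≈ 57.98%.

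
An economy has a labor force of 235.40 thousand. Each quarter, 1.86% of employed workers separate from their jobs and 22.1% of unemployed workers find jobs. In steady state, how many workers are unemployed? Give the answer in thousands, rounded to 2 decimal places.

Steady-state unemployment rate u* = s/(s+f) = 1.86/(1.86+22.1) = 0.077629.
Unemployed = u* × labor force = 0.077629 × 235.40 ≈ 18.27 thousand.

About 18.27 thousand are unemployed in steady state.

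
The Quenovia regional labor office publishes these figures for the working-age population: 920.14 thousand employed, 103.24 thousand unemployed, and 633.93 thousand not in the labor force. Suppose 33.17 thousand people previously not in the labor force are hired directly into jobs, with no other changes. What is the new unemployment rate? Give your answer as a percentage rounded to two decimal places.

Initially, labor force = 920.14 + 103.24 = 1,023.38 thousand, so u = 103.24/1,023.38 = 10.09%.
After the change, employed and labor force both rise by 33.17; unemployed unchanged → E = 953.31, U = 103.24, labor force = 1,056.55 thousand.
New unemployment rate = 103.24 / 1,056.55 = 9.77%.

New unemployment rate ≈ 9.77%.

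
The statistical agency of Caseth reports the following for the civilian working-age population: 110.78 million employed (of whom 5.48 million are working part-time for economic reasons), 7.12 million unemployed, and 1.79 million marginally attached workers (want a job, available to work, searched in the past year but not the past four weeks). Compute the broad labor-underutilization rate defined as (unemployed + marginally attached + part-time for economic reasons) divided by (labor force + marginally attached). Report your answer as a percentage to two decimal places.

Labor force = 110.78 + 7.12 = 117.90 million.
Numerator = 7.12 + 1.79 + 5.48 = 14.39 million.
Denominator = 117.90 + 1.79 = 119.69 million.
Broad rate = 14.39 / 119.69 = 12.02%.

Broad underutilization rate ≈ 12.02%.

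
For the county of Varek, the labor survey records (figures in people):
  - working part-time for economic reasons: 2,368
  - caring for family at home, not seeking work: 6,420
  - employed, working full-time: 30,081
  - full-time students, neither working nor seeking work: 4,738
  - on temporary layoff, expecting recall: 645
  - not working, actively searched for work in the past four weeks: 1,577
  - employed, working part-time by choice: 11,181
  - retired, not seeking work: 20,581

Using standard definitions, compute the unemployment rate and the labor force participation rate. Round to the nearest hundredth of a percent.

Employed = 2,368 + 30,081 + 11,181 = 43,630 (anyone who worked, including part-time for economic reasons, counts as employed).
Unemployed = 645 + 1,577 = 2,222 (jobless and actively searching, or on temporary layoff).
Labor force = 43,630 + 2,222 = 45,852.
Not in labor force = 6,420 + 4,738 + 20,581 = 31,739 (those not working and not actively searching are outside the labor force).
Civilian working-age population = 45,852 + 31,739 = 77,591.
Unemployment rate = 2,222 / 45,852 = 4.85%.
Labor force participation rate = 45,852 / 77,591 = 59.09%.

Unemployment rate ≈ 4.85%; labor force participation rate ≈ 59.09%.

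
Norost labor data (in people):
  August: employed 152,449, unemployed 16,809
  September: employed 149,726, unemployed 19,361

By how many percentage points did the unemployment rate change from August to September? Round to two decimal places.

The unemployment rate changed by +1.52 percentage points.

August: labor force = 152,449 + 16,809 = 169,258; u = 16,809/169,258 = 9.93%.
September: labor force = 149,726 + 19,361 = 169,087; u = 19,361/169,087 = 11.45%.
Change = 11.45% − 9.93% = +1.52 pp.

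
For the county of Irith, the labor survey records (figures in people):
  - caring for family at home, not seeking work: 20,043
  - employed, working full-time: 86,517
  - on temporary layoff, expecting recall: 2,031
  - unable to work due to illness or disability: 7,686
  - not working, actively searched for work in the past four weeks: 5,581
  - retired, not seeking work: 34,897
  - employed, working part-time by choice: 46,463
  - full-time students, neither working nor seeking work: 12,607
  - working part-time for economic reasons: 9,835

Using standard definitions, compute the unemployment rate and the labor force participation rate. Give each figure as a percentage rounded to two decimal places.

Employed = 86,517 + 46,463 + 9,835 = 142,815 (anyone who worked, including part-time for economic reasons, counts as employed).
Unemployed = 2,031 + 5,581 = 7,612 (jobless and actively searching, or on temporary layoff).
Labor force = 142,815 + 7,612 = 150,427.
Not in labor force = 20,043 + 7,686 + 34,897 + 12,607 = 75,233 (those not working and not actively searching are outside the labor force).
Civilian working-age population = 150,427 + 75,233 = 225,660.
Unemployment rate = 7,612 / 150,427 = 5.06%.
Labor force participation rate = 150,427 / 225,660 = 66.66%.

Unemployment rate ≈ 5.06%; labor force participation rate ≈ 66.66%.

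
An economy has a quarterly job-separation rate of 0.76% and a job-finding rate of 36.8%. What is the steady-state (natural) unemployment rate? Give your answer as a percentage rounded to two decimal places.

Steady-state unemployment rate ≈ 2.02%.

At steady state the flows balance: s·E = f·U, so U/(E+U) = s/(s+f).
u* = 0.76 / (0.76 + 36.8) = 0.76 / 37.56 = 2.02%.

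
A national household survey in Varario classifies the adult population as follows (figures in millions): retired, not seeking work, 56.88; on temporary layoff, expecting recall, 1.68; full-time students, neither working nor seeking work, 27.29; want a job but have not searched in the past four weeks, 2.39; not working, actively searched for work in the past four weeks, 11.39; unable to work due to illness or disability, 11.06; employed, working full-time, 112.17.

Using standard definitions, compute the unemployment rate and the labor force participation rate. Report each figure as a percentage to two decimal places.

Unemployment rate ≈ 10.44%; labor force participation rate ≈ 56.20%.

Employed = 112.17 million.
Unemployed = 1.68 + 11.39 = 13.07 million (jobless and actively searching, or on temporary layoff).
Labor force = 112.17 + 13.07 = 125.24 million.
Not in labor force = 56.88 + 27.29 + 2.39 + 11.06 = 97.62 million (those not working and not actively searching are outside the labor force — including those who want a job but have given up searching).
Civilian working-age population = 125.24 + 97.62 = 222.86 million.
Unemployment rate = 13.07 / 125.24 = 10.44%.
Labor force participation rate = 125.24 / 222.86 = 56.20%.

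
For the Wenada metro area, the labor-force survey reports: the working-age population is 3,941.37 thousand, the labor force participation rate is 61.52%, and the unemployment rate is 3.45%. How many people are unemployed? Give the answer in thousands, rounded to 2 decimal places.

About 83.65 thousand are unemployed.

Labor force = 0.6152 × 3,941.37 = 2,424.73 thousand.
Unemployed = 0.0345 × 2,424.73 ≈ 83.65 thousand.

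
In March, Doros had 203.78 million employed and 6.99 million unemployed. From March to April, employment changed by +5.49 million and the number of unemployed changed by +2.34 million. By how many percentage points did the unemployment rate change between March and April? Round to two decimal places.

March: labor force = 203.78 + 6.99 = 210.77; u = 6.99/210.77 = 3.32%.
April: labor force = 209.27 + 9.33 = 218.60; u = 9.33/218.60 = 4.27%.
Change = 4.27% − 3.32% = +0.95 pp.

The unemployment rate changed by +0.95 percentage points.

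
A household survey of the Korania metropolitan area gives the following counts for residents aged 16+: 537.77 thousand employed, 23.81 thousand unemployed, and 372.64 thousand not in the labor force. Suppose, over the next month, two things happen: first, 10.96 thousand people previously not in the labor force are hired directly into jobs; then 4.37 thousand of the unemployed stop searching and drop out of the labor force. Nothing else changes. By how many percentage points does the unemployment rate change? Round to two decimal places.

The unemployment rate changes by −0.82 percentage points.

Initially, labor force = 537.77 + 23.81 = 561.58 thousand, so u = 23.81/561.58 = 4.24%.
After the first change, employed and labor force both rise by 10.96; unemployed unchanged → E = 548.73, U = 23.81, labor force = 572.54 thousand.
After the second change, unemployed and labor force both fall by 4.37 → E = 548.73, U = 19.44, labor force = 568.17 thousand.
New unemployment rate = 19.44 / 568.17 = 3.42%.
Change = 3.42% − 4.24% = −0.82 percentage points.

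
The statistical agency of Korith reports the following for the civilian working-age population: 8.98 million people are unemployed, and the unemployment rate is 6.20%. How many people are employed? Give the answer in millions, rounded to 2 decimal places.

Labor force = U / u = 8.98 / 0.0620 ≈ 144.84 million.
Employed = labor force − unemployed = 144.84 − 8.98 = 135.86 million.

About 135.86 million are employed.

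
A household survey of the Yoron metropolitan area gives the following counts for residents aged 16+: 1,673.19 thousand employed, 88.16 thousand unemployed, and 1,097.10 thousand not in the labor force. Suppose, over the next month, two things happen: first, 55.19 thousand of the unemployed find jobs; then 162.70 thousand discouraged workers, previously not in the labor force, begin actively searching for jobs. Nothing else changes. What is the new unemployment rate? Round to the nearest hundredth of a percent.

Initially, labor force = 1,673.19 + 88.16 = 1,761.35 thousand, so u = 88.16/1,761.35 = 5.01%.
After the first change, unemployed falls and employed rises by 55.19; labor force unchanged → E = 1,728.38, U = 32.97, labor force = 1,761.35 thousand.
After the second change, unemployed and labor force both rise by 162.70 → E = 1,728.38, U = 195.67, labor force = 1,924.05 thousand.
New unemployment rate = 195.67 / 1,924.05 = 10.17%.

New unemployment rate ≈ 10.17%.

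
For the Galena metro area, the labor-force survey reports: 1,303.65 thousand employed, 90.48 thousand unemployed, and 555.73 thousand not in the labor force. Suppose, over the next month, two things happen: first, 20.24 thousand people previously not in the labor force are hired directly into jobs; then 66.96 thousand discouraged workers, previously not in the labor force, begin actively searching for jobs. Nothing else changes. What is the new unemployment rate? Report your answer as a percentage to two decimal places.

New unemployment rate ≈ 10.63%.

Initially, labor force = 1,303.65 + 90.48 = 1,394.13 thousand, so u = 90.48/1,394.13 = 6.49%.
After the first change, employed and labor force both rise by 20.24; unemployed unchanged → E = 1,323.89, U = 90.48, labor force = 1,414.37 thousand.
After the second change, unemployed and labor force both rise by 66.96 → E = 1,323.89, U = 157.44, labor force = 1,481.33 thousand.
New unemployment rate = 157.44 / 1,481.33 = 10.63%.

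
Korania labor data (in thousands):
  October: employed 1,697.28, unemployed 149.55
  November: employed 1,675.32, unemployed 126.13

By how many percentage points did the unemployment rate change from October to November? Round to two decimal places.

The unemployment rate changed by −1.10 percentage points.

October: labor force = 1,697.28 + 149.55 = 1,846.83; u = 149.55/1,846.83 = 8.10%.
November: labor force = 1,675.32 + 126.13 = 1,801.45; u = 126.13/1,801.45 = 7.00%.
Change = 7.00% − 8.10% = −1.10 pp.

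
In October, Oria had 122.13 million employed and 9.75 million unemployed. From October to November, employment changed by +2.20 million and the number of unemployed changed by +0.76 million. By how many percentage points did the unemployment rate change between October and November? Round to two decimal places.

October: labor force = 122.13 + 9.75 = 131.88; u = 9.75/131.88 = 7.39%.
November: labor force = 124.33 + 10.51 = 134.84; u = 10.51/134.84 = 7.79%.
Change = 7.79% − 7.39% = +0.40 pp.

The unemployment rate changed by +0.40 percentage points.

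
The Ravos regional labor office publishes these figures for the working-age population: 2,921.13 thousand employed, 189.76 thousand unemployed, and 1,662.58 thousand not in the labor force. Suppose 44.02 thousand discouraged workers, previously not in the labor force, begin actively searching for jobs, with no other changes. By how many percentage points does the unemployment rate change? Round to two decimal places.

The unemployment rate changes by +1.31 percentage points.

Initially, labor force = 2,921.13 + 189.76 = 3,110.89 thousand, so u = 189.76/3,110.89 = 6.10%.
After the change, unemployed and labor force both rise by 44.02 → E = 2,921.13, U = 233.78, labor force = 3,154.91 thousand.
New unemployment rate = 233.78 / 3,154.91 = 7.41%.
Change = 7.41% − 6.10% = +1.31 percentage points.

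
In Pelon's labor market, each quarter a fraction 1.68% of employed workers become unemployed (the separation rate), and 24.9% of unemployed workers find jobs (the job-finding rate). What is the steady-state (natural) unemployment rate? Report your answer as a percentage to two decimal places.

At steady state the flows balance: s·E = f·U, so U/(E+U) = s/(s+f).
u* = 1.68 / (1.68 + 24.9) = 1.68 / 26.58 = 6.32%.

Steady-state unemployment rate ≈ 6.32%.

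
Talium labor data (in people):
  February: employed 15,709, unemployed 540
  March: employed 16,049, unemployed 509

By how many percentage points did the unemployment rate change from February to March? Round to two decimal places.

The unemployment rate changed by −0.25 percentage points.

February: labor force = 15,709 + 540 = 16,249; u = 540/16,249 = 3.32%.
March: labor force = 16,049 + 509 = 16,558; u = 509/16,558 = 3.07%.
Change = 3.07% − 3.32% = −0.25 pp.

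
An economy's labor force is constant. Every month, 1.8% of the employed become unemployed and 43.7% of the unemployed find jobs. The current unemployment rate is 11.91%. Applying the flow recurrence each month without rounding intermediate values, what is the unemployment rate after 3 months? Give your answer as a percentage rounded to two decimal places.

With a fixed labor force, u_{t+1} = u_t + s·(1−u_t) − f·u_t = u_t·(1−s−f) + s.
Here 1−s−f = 0.545 and s = 0.018.
u_1 = 0.119100 × 0.545 + 0.018 = 0.082910.
u_2 = 0.082910 × 0.545 + 0.018 = 0.063186.
u_3 = 0.063186 × 0.545 + 0.018 = 0.052436.

Unemployment rate after three months ≈ 5.24%.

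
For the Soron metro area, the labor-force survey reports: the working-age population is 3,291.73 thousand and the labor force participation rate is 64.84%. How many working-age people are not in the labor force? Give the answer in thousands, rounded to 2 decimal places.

About 1,157.37 thousand are not in the labor force.

Share not in the labor force = 1 − 0.6484 = 0.3516.
Not in labor force = 0.3516 × 3,291.73 ≈ 1,157.37 thousand.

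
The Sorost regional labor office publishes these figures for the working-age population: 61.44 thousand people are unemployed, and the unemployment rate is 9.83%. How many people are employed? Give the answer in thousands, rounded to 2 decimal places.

Labor force = U / u = 61.44 / 0.0983 ≈ 625.03 thousand.
Employed = labor force − unemployed = 625.03 − 61.44 = 563.59 thousand.

About 563.59 thousand are employed.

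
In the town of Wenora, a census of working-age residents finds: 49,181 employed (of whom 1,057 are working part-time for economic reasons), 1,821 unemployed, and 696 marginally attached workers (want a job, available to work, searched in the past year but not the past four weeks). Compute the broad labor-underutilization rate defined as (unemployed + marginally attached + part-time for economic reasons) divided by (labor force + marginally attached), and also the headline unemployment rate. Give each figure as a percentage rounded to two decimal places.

Labor force = 49,181 + 1,821 = 51,002.
Numerator = 1,821 + 696 + 1,057 = 3,574.
Denominator = 51,002 + 696 = 51,698.
Broad rate = 3,574 / 51,698 = 6.91%.
Headline unemployment rate = 1,821 / 51,002 = 3.57%.

Broad underutilization rate ≈ 6.91%; headline unemployment rate ≈ 3.57%.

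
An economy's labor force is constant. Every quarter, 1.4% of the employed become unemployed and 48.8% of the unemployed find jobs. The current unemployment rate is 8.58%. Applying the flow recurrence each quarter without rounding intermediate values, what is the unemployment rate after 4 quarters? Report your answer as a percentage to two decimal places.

Unemployment rate after four quarters ≈ 3.15%.

With a fixed labor force, u_{t+1} = u_t + s·(1−u_t) − f·u_t = u_t·(1−s−f) + s.
Here 1−s−f = 0.498 and s = 0.014.
u_1 = 0.085800 × 0.498 + 0.014 = 0.056728.
u_2 = 0.056728 × 0.498 + 0.014 = 0.042251.
u_3 = 0.042251 × 0.498 + 0.014 = 0.035041.
u_4 = 0.035041 × 0.498 + 0.014 = 0.031450.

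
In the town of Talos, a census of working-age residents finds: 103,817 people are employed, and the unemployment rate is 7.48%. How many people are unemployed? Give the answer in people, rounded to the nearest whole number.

Let U be the number unemployed. The labor force is E + U, and U/(E+U) = 0.0748.
So U = 0.0748 × 103,817 / (1 − 0.0748) = 7765.51 / 0.9252 ≈ 8,393.

About 8,393 are unemployed.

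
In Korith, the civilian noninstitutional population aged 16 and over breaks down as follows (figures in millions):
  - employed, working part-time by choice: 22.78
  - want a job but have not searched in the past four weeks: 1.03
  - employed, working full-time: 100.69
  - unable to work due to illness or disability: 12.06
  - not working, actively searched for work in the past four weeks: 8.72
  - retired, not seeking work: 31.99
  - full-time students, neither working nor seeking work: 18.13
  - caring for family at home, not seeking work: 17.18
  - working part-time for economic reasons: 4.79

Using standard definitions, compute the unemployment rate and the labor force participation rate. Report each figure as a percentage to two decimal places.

Employed = 22.78 + 100.69 + 4.79 = 128.26 million (anyone who worked, including part-time for economic reasons, counts as employed).
Unemployed = 8.72 million.
Labor force = 128.26 + 8.72 = 136.98 million.
Not in labor force = 1.03 + 12.06 + 31.99 + 18.13 + 17.18 = 80.39 million (those not working and not actively searching are outside the labor force — including those who want a job but have given up searching).
Civilian working-age population = 136.98 + 80.39 = 217.37 million.
Unemployment rate = 8.72 / 136.98 = 6.37%.
Labor force participation rate = 136.98 / 217.37 = 63.02%.

Unemployment rate ≈ 6.37%; labor force participation rate ≈ 63.02%.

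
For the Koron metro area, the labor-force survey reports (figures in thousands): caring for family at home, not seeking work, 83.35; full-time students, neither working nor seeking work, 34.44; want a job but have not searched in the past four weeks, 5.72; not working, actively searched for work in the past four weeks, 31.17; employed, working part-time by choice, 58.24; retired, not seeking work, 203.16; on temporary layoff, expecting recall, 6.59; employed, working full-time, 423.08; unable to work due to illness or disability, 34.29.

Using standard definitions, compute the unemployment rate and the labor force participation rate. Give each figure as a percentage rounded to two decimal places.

Unemployment rate ≈ 7.27%; labor force participation rate ≈ 58.98%.

Employed = 58.24 + 423.08 = 481.32 thousand.
Unemployed = 31.17 + 6.59 = 37.76 thousand (jobless and actively searching, or on temporary layoff).
Labor force = 481.32 + 37.76 = 519.08 thousand.
Not in labor force = 83.35 + 34.44 + 5.72 + 203.16 + 34.29 = 360.96 thousand (those not working and not actively searching are outside the labor force — including those who want a job but have given up searching).
Civilian working-age population = 519.08 + 360.96 = 880.04 thousand.
Unemployment rate = 37.76 / 519.08 = 7.27%.
Labor force participation rate = 519.08 / 880.04 = 58.98%.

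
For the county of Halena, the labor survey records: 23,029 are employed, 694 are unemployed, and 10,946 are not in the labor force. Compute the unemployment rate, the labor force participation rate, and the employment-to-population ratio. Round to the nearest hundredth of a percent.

Unemployment rate ≈ 2.93%; labor force participation rate ≈ 68.43%; employment-population ratio ≈ 66.43%.

Labor force = employed + unemployed = 23,029 + 694 = 23,723.
Working-age population = 23,723 + 10,946 = 34,669.
Unemployment rate = 694 / 23,723 = 2.93%.
Labor force participation rate = 23,723 / 34,669 = 68.43%.
Employment-population ratio = 23,029 / 34,669 = 66.43%.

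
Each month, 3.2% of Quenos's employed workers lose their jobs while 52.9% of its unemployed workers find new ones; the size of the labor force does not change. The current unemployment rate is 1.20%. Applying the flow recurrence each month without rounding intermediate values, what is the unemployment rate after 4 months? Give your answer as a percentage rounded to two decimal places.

With a fixed labor force, u_{t+1} = u_t + s·(1−u_t) − f·u_t = u_t·(1−s−f) + s.
Here 1−s−f = 0.439 and s = 0.032.
u_1 = 0.012000 × 0.439 + 0.032 = 0.037268.
u_2 = 0.037268 × 0.439 + 0.032 = 0.048361.
u_3 = 0.048361 × 0.439 + 0.032 = 0.053230.
u_4 = 0.053230 × 0.439 + 0.032 = 0.055368.

Unemployment rate after four months ≈ 5.54%.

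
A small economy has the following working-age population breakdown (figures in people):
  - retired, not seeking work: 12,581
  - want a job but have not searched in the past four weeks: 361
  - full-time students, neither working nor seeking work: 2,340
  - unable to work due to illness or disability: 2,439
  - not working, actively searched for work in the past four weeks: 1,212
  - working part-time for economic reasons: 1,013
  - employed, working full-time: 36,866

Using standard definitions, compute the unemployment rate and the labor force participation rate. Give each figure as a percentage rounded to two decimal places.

Unemployment rate ≈ 3.10%; labor force participation rate ≈ 68.81%.

Employed = 1,013 + 36,866 = 37,879 (anyone who worked, including part-time for economic reasons, counts as employed).
Unemployed = 1,212.
Labor force = 37,879 + 1,212 = 39,091.
Not in labor force = 12,581 + 361 + 2,340 + 2,439 = 17,721 (those not working and not actively searching are outside the labor force — including those who want a job but have given up searching).
Civilian working-age population = 39,091 + 17,721 = 56,812.
Unemployment rate = 1,212 / 39,091 = 3.10%.
Labor force participation rate = 39,091 / 56,812 = 68.81%.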